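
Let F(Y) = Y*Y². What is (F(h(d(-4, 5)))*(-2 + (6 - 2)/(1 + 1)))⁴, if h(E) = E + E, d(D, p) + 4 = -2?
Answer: 0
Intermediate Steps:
d(D, p) = -6 (d(D, p) = -4 - 2 = -6)
h(E) = 2*E
F(Y) = Y³
(F(h(d(-4, 5)))*(-2 + (6 - 2)/(1 + 1)))⁴ = ((2*(-6))³*(-2 + (6 - 2)/(1 + 1)))⁴ = ((-12)³*(-2 + 4/2))⁴ = (-1728*(-2 + 4*(½)))⁴ = (-1728*(-2 + 2))⁴ = (-1728*0)⁴ = 0⁴ = 0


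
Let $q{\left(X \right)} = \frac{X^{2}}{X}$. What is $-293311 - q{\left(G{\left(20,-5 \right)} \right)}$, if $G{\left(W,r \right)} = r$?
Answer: $-293306$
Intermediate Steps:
$q{\left(X \right)} = X$
$-293311 - q{\left(G{\left(20,-5 \right)} \right)} = -293311 - -5 = -293311 + 5 = -293306$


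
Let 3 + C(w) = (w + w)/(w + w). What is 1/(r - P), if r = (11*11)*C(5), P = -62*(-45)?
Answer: -1/3032 ≈ -0.00032982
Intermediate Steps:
P = 2790
C(w) = -2 (C(w) = -3 + (w + w)/(w + w) = -3 + (2*w)/((2*w)) = -3 + (2*w)*(1/(2*w)) = -3 + 1 = -2)
r = -242 (r = (11*11)*(-2) = 121*(-2) = -242)
1/(r - P) = 1/(-242 - 1*2790) = 1/(-242 - 2790) = 1/(-3032) = -1/3032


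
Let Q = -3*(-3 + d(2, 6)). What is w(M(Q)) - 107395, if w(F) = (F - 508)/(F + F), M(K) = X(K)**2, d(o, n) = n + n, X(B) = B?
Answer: -156581689/1458 ≈ -1.0739e+5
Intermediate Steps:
d(o, n) = 2*n
Q = -27 (Q = -3*(-3 + 2*6) = -3*(-3 + 12) = -3*9 = -27)
M(K) = K**2
w(F) = (-508 + F)/(2*F) (w(F) = (-508 + F)/((2*F)) = (-508 + F)*(1/(2*F)) = (-508 + F)/(2*F))
w(M(Q)) - 107395 = (-508 + (-27)**2)/(2*((-27)**2)) - 107395 = (1/2)*(-508 + 729)/729 - 107395 = (1/2)*(1/729)*221 - 107395 = 221/1458 - 107395 = -156581689/1458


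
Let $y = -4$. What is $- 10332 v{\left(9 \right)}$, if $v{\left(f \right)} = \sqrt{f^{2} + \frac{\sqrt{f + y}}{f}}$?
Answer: $- 3444 \sqrt{729 + \sqrt{5}} \approx -93131.0$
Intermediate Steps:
$v{\left(f \right)} = \sqrt{f^{2} + \frac{\sqrt{-4 + f}}{f}}$ ($v{\left(f \right)} = \sqrt{f^{2} + \frac{\sqrt{f - 4}}{f}} = \sqrt{f^{2} + \frac{\sqrt{-4 + f}}{f}}$)
$- 10332 v{\left(9 \right)} = - 10332 \sqrt{\frac{9^{3} + \sqrt{-4 + 9}}{9}} = - 10332 \sqrt{\frac{729 + \sqrt{5}}{9}} = - 10332 \sqrt{81 + \frac{\sqrt{5}}{9}}$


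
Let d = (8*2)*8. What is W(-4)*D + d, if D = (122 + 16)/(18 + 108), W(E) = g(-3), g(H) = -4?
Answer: 2596/21 ≈ 123.62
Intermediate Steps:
W(E) = -4
d = 128 (d = 16*8 = 128)
D = 23/21 (D = 138/126 = 138*(1/126) = 23/21 ≈ 1.0952)
W(-4)*D + d = -4*23/21 + 128 = -92/21 + 128 = 2596/21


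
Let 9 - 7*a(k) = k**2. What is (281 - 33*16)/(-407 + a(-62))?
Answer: 1729/6684 ≈ 0.25868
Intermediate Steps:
a(k) = 9/7 - k**2/7
(281 - 33*16)/(-407 + a(-62)) = (281 - 33*16)/(-407 + (9/7 - 1/7*(-62)**2)) = (281 - 528)/(-407 + (9/7 - 1/7*3844)) = -247/(-407 + (9/7 - 3844/7)) = -247/(-407 - 3835/7) = -247/(-6684/7) = -247*(-7/6684) = 1729/6684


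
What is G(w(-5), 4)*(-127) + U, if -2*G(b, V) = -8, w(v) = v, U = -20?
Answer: -528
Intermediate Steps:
G(b, V) = 4 (G(b, V) = -½*(-8) = 4)
G(w(-5), 4)*(-127) + U = 4*(-127) - 20 = -508 - 20 = -528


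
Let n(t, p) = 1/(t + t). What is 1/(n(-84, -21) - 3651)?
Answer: -168/613369 ≈ -0.00027390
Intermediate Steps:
n(t, p) = 1/(2*t)
1/(n(-84, -21) - 3651) = 1/((½)/(-84) - 3651) = 1/((½)*(-1/84) - 3651) = 1/(-1/168 - 3651) = 1/(-613369/168) = -168/613369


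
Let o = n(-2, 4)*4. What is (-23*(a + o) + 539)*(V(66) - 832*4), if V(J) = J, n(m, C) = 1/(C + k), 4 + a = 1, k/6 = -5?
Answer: -25932900/13 ≈ -1.9948e+6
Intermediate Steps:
k = -30 (k = 6*(-5) = -30)
a = -3 (a = -4 + 1 = -3)
n(m, C) = 1/(-30 + C) (n(m, C) = 1/(C - 30) = 1/(-30 + C))
o = -2/13 (o = 4/(-30 + 4) = 4/(-26) = -1/26*4 = -2/13 ≈ -0.15385)
(-23*(a + o) + 539)*(V(66) - 832*4) = (-23*(-3 - 2/13) + 539)*(66 - 832*4) = (-23*(-41/13) + 539)*(66 - 3328) = (943/13 + 539)*(-3262) = (7950/13)*(-3262) = -25932900/13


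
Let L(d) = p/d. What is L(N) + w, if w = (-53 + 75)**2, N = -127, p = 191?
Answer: 61277/127 ≈ 482.50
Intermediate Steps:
L(d) = 191/d
w = 484 (w = 22**2 = 484)
L(N) + w = 191/(-127) + 484 = 191*(-1/127) + 484 = -191/127 + 484 = 61277/127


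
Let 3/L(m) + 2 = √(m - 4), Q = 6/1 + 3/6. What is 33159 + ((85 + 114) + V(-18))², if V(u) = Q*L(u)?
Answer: (-5299287*I + 1133116*√22)/(8*(-9*I + 2*√22)) ≈ 72153.0 - 1389.5*I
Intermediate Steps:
Q = 13/2 (Q = 6*1 + 3*(⅙) = 6 + ½ = 13/2 ≈ 6.5000)
L(m) = 3/(-2 + √(-4 + m)) (L(m) = 3/(-2 + √(m - 4)) = 3/(-2 + √(-4 + m)))
V(u) = 39/(2*(-2 + √(-4 + u))) (V(u) = 13*(3/(-2 + √(-4 + u)))/2 = 39/(2*(-2 + √(-4 + u))))
33159 + ((85 + 114) + V(-18))² = 33159 + ((85 + 114) + 39/(2*(-2 + √(-4 - 18))))² = 33159 + (199 + 39/(2*(-2 + √(-22))))² = 33159 + (199 + 39/(2*(-2 + I*√22)))²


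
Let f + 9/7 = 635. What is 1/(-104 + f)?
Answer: 7/3708 ≈ 0.0018878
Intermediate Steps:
f = 4436/7 (f = -9/7 + 635 = 4436/7 ≈ 633.71)
1/(-104 + f) = 1/(-104 + 4436/7) = 1/(3708/7) = 7/3708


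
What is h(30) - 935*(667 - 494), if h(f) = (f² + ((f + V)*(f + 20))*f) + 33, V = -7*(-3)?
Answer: -84322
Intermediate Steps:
V = 21
h(f) = 33 + f² + f*(20 + f)*(21 + f) (h(f) = (f² + ((f + 21)*(f + 20))*f) + 33 = (f² + ((21 + f)*(20 + f))*f) + 33 = (f² + ((20 + f)*(21 + f))*f) + 33 = (f² + f*(20 + f)*(21 + f)) + 33 = 33 + f² + f*(20 + f)*(21 + f))
h(30) - 935*(667 - 494) = (33 + 30³ + 42*30² + 420*30) - 935*(667 - 494) = (33 + 27000 + 42*900 + 12600) - 935*173 = (33 + 27000 + 37800 + 12600) - 161755 = 77433 - 161755 = -84322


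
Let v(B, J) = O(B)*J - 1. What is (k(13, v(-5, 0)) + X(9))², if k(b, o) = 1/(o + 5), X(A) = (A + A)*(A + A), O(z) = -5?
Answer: 1682209/16 ≈ 1.0514e+5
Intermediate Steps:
X(A) = 4*A² (X(A) = (2*A)*(2*A) = 4*A²)
v(B, J) = -1 - 5*J (v(B, J) = -5*J - 1 = -1 - 5*J)
k(b, o) = 1/(5 + o)
(k(13, v(-5, 0)) + X(9))² = (1/(5 + (-1 - 5*0)) + 4*9²)² = (1/(5 + (-1 + 0)) + 4*81)² = (1/(5 - 1) + 324)² = (1/4 + 324)² = (¼ + 324)² = (1297/4)² = 1682209/16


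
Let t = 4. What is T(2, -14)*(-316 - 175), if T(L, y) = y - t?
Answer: 8838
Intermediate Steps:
T(L, y) = -4 + y (T(L, y) = y - 1*4 = y - 4 = -4 + y)
T(2, -14)*(-316 - 175) = (-4 - 14)*(-316 - 175) = -18*(-491) = 8838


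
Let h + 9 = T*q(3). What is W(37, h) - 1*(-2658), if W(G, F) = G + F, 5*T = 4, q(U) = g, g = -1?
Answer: 13426/5 ≈ 2685.2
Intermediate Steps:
q(U) = -1
T = ⅘ (T = (⅕)*4 = ⅘ ≈ 0.80000)
h = -49/5 (h = -9 + (⅘)*(-1) = -9 - ⅘ = -49/5 ≈ -9.8000)
W(G, F) = F + G
W(37, h) - 1*(-2658) = (-49/5 + 37) - 1*(-2658) = 136/5 + 2658 = 13426/5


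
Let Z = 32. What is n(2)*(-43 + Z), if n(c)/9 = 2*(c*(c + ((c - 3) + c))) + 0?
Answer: -1188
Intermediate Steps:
n(c) = 18*c*(-3 + 3*c) (n(c) = 9*(2*(c*(c + ((c - 3) + c))) + 0) = 9*(2*(c*(c + ((-3 + c) + c))) + 0) = 9*(2*(c*(c + (-3 + 2*c))) + 0) = 9*(2*(c*(-3 + 3*c)) + 0) = 9*(2*c*(-3 + 3*c) + 0) = 9*(2*c*(-3 + 3*c)) = 18*c*(-3 + 3*c))
n(2)*(-43 + Z) = (54*2*(-1 + 2))*(-43 + 32) = (54*2*1)*(-11) = 108*(-11) = -1188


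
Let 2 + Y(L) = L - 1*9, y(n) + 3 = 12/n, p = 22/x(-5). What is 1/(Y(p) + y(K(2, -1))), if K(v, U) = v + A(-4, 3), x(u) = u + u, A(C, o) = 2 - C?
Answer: -10/147 ≈ -0.068027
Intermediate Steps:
x(u) = 2*u
K(v, U) = 6 + v (K(v, U) = v + (2 - 1*(-4)) = v + (2 + 4) = v + 6 = 6 + v)
p = -11/5 (p = 22/((2*(-5))) = 22/(-10) = 22*(-⅒) = -11/5 ≈ -2.2000)
y(n) = -3 + 12/n
Y(L) = -11 + L (Y(L) = -2 + (L - 1*9) = -2 + (L - 9) = -2 + (-9 + L) = -11 + L)
1/(Y(p) + y(K(2, -1))) = 1/((-11 - 11/5) + (-3 + 12/(6 + 2))) = 1/(-66/5 + (-3 + 12/8)) = 1/(-66/5 + (-3 + 12*(⅛))) = 1/(-66/5 + (-3 + 3/2)) = 1/(-66/5 - 3/2) = 1/(-147/10) = -10/147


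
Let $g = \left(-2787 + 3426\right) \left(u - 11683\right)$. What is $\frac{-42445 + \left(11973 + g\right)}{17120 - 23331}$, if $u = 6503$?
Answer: $\frac{3340492}{6211} \approx 537.83$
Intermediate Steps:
$g = -3310020$ ($g = \left(-2787 + 3426\right) \left(6503 - 11683\right) = 639 \left(-5180\right) = -3310020$)
$\frac{-42445 + \left(11973 + g\right)}{17120 - 23331} = \frac{-42445 + \left(11973 - 3310020\right)}{17120 - 23331} = \frac{-42445 - 3298047}{-6211} = \left(-3340492\right) \left(- \frac{1}{6211}\right) = \frac{3340492}{6211}$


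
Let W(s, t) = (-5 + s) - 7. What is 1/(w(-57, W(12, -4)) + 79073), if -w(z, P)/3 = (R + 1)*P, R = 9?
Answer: 1/79073 ≈ 1.2647e-5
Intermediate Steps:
W(s, t) = -12 + s
w(z, P) = -30*P (w(z, P) = -3*(9 + 1)*P = -30*P)
1/(w(-57, W(12, -4)) + 79073) = 1/(-30*(-12 + 12) + 79073) = 1/(-30*0 + 79073) = 1/(0 + 79073) = 1/79073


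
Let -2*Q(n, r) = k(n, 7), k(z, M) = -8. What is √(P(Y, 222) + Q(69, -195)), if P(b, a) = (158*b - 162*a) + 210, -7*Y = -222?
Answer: I*√1506218/7 ≈ 175.33*I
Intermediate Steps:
Y = 222/7 (Y = -⅐*(-222) = 222/7 ≈ 31.714)
Q(n, r) = 4 (Q(n, r) = -½*(-8) = 4)
P(b, a) = 210 - 162*a + 158*b (P(b, a) = (-162*a + 158*b) + 210 = 210 - 162*a + 158*b)
√(P(Y, 222) + Q(69, -195)) = √((210 - 162*222 + 158*(222/7)) + 4) = √((210 - 35964 + 35076/7) + 4) = √(-215202/7 + 4) = √(-215174/7) = I*√1506218/7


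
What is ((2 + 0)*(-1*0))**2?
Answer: 0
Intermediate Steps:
((2 + 0)*(-1*0))**2 = (2*0)**2 = 0**2 = 0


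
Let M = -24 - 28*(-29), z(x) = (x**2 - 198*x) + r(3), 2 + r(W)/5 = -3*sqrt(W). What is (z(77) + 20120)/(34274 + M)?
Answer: 10793/35062 - 15*sqrt(3)/35062 ≈ 0.30709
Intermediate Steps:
r(W) = -10 - 15*sqrt(W) (r(W) = -10 + 5*(-3*sqrt(W)) = -10 - 15*sqrt(W))
z(x) = -10 + x**2 - 198*x - 15*sqrt(3) (z(x) = (x**2 - 198*x) + (-10 - 15*sqrt(3)) = -10 + x**2 - 198*x - 15*sqrt(3))
M = 788 (M = -24 + 812 = 788)
(z(77) + 20120)/(34274 + M) = ((-10 + 77**2 - 198*77 - 15*sqrt(3)) + 20120)/(34274 + 788) = ((-10 + 5929 - 15246 - 15*sqrt(3)) + 20120)/35062 = ((-9327 - 15*sqrt(3)) + 20120)*(1/35062) = (10793 - 15*sqrt(3))*(1/35062) = 10793/35062 - 15*sqrt(3)/35062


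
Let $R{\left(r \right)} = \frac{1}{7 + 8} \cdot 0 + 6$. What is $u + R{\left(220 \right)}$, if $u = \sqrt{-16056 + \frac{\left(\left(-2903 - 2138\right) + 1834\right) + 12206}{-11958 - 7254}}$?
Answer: $6 + \frac{i \sqrt{1481614411413}}{9606} \approx 6.0 + 126.71 i$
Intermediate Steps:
$R{\left(r \right)} = 6$ ($R{\left(r \right)} = \frac{1}{15} \cdot 0 + 6 = 0 + 6 = 6$)
$u = \frac{i \sqrt{1481614411413}}{9606}$ ($u = \sqrt{-16056 + \frac{\left(-5041 + 1834\right) + 12206}{-19212}} = \sqrt{-16056 + \left(-3207 + 12206\right) \left(- \frac{1}{19212}\right)} = \sqrt{-16056 + 8999 \left(- \frac{1}{19212}\right)} = \sqrt{-16056 - \frac{8999}{19212}} = \sqrt{- \frac{308476871}{19212}} = \frac{i \sqrt{1481614411413}}{9606} \approx 126.71 i$)
$u + R{\left(220 \right)} = \frac{i \sqrt{1481614411413}}{9606} + 6 = 6 + \frac{i \sqrt{1481614411413}}{9606}$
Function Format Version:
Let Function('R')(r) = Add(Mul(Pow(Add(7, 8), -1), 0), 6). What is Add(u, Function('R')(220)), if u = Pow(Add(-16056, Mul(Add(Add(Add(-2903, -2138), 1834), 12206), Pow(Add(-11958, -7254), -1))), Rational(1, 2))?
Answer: Add(6, Mul(Rational(1, 9606), I, Pow(1481614411413, Rational(1, 2)))) ≈ Add(6.0000, Mul(126.71, I))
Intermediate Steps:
Function('R')(r) = 6 (Function('R')(r) = Add(Mul(Pow(15, -1), 0), 6) = Add(Mul(Rational(1, 15), 0), 6) = Add(0, 6) = 6)
u = Mul(Rational(1, 9606), I, Pow(1481614411413, Rational(1, 2))) (u = Pow(Add(-16056, Mul(Add(Add(-5041, 1834), 12206), Pow(-19212, -1))), Rational(1, 2)) = Pow(Add(-16056, Mul(Add(-3207, 12206), Rational(-1, 19212))), Rational(1, 2)) = Pow(Add(-16056, Mul(8999, Rational(-1, 19212))), Rational(1, 2)) = Pow(Add(-16056, Rational(-8999, 19212)), Rational(1, 2)) = Pow(Rational(-308476871, 19212), Rational(1, 2)) = Mul(Rational(1, 9606), I, Pow(1481614411413, Rational(1, 2))) ≈ Mul(126.71, I))
Add(u, Function('R')(220)) = Add(Mul(Rational(1, 9606), I, Pow(1481614411413, Rational(1, 2))), 6) = Add(6, Mul(Rational(1, 9606), I, Pow(1481614411413, Rational(1, 2))))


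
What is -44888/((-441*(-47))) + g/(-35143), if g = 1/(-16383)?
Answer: -8614721944715/3977841336021 ≈ -2.1657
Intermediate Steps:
g = -1/16383 ≈ -6.1039e-5
-44888/((-441*(-47))) + g/(-35143) = -44888/((-441*(-47))) - 1/16383/(-35143) = -44888/20727 - 1/16383*(-1/35143) = -44888*1/20727 + 1/575747769 = -44888/20727 + 1/575747769 = -8614721944715/3977841336021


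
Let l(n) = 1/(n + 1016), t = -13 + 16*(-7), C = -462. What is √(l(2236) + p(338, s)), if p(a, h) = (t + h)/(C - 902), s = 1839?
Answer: I*√386224658853/554466 ≈ 1.1208*I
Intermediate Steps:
t = -125 (t = -13 - 112 = -125)
p(a, h) = 125/1364 - h/1364 (p(a, h) = (-125 + h)/(-462 - 902) = (-125 + h)/(-1364) = (-125 + h)*(-1/1364) = 125/1364 - h/1364)
l(n) = 1/(1016 + n)
√(l(2236) + p(338, s)) = √(1/(1016 + 2236) + (125/1364 - 1/1364*1839)) = √(1/3252 + (125/1364 - 1839/1364)) = √(1/3252 - 857/682) = √(-1393141/1108932) = I*√386224658853/554466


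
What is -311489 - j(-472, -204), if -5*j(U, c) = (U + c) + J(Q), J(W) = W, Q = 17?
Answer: -1558104/5 ≈ -3.1162e+5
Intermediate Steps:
j(U, c) = -17/5 - U/5 - c/5 (j(U, c) = -((U + c) + 17)/5 = -(17 + U + c)/5 = -17/5 - U/5 - c/5)
-311489 - j(-472, -204) = -311489 - (-17/5 - ⅕*(-472) - ⅕*(-204)) = -311489 - (-17/5 + 472/5 + 204/5) = -311489 - 1*659/5 = -311489 - 659/5 = -1558104/5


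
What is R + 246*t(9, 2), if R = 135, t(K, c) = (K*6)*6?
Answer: 79839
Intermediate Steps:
t(K, c) = 36*K (t(K, c) = (6*K)*6 = 36*K)
R + 246*t(9, 2) = 135 + 246*(36*9) = 135 + 246*324 = 135 + 79704 = 79839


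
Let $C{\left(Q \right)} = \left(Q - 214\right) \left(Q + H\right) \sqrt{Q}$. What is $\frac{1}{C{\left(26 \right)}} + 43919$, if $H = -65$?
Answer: $43919 + \frac{\sqrt{26}}{190632} \approx 43919.0$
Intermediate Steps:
$C{\left(Q \right)} = \sqrt{Q} \left(-214 + Q\right) \left(-65 + Q\right)$ ($C{\left(Q \right)} = \left(Q - 214\right) \left(Q - 65\right) \sqrt{Q} = \left(-214 + Q\right) \left(-65 + Q\right) \sqrt{Q} = \sqrt{Q} \left(-214 + Q\right) \left(-65 + Q\right)$)
$\frac{1}{C{\left(26 \right)}} + 43919 = \frac{1}{\sqrt{26} \left(13910 + 26^{2} - 7254\right)} + 43919 = \frac{1}{\sqrt{26} \left(13910 + 676 - 7254\right)} + 43919 = \frac{1}{\sqrt{26} \cdot 7332} + 43919 = \frac{1}{7332 \sqrt{26}} + 43919 = \frac{\sqrt{26}}{190632} + 43919 = 43919 + \frac{\sqrt{26}}{190632}$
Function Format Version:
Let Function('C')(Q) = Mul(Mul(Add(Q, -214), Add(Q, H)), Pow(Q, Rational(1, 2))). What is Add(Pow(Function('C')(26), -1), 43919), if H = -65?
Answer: Add(43919, Mul(Rational(1, 190632), Pow(26, Rational(1, 2)))) ≈ 43919.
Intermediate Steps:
Function('C')(Q) = Mul(Pow(Q, Rational(1, 2)), Add(-214, Q), Add(-65, Q)) (Function('C')(Q) = Mul(Mul(Add(Q, -214), Add(Q, -65)), Pow(Q, Rational(1, 2))) = Mul(Mul(Add(-214, Q), Add(-65, Q)), Pow(Q, Rational(1, 2))) = Mul(Pow(Q, Rational(1, 2)), Add(-214, Q), Add(-65, Q)))
Add(Pow(Function('C')(26), -1), 43919) = Add(Pow(Mul(Pow(26, Rational(1, 2)), Add(13910, Pow(26, 2), Mul(-279, 26))), -1), 43919) = Add(Pow(Mul(Pow(26, Rational(1, 2)), Add(13910, 676, -7254)), -1), 43919) = Add(Pow(Mul(Pow(26, Rational(1, 2)), 7332), -1), 43919) = Add(Pow(Mul(7332, Pow(26, Rational(1, 2))), -1), 43919) = Add(Mul(Rational(1, 190632), Pow(26, Rational(1, 2))), 43919) = Add(43919, Mul(Rational(1, 190632), Pow(26, Rational(1, 2))))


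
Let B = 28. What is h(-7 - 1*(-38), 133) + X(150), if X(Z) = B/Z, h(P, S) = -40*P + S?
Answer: -83011/75 ≈ -1106.8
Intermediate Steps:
h(P, S) = S - 40*P
X(Z) = 28/Z
h(-7 - 1*(-38), 133) + X(150) = (133 - 40*(-7 - 1*(-38))) + 28/150 = (133 - 40*(-7 + 38)) + 28*(1/150) = (133 - 40*31) + 14/75 = (133 - 1240) + 14/75 = -1107 + 14/75 = -83011/75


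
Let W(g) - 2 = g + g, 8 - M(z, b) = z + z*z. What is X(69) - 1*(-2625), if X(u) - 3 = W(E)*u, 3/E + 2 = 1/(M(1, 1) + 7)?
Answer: 63768/25 ≈ 2550.7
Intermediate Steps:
M(z, b) = 8 - z - z² (M(z, b) = 8 - (z + z*z) = 8 - (z + z²) = 8 + (-z - z²) = 8 - z - z²)
E = -39/25 (E = 3/(-2 + 1/((8 - 1*1 - 1*1²) + 7)) = 3/(-2 + 1/((8 - 1 - 1*1) + 7)) = 3/(-2 + 1/((8 - 1 - 1) + 7)) = 3/(-2 + 1/(6 + 7)) = 3/(-2 + 1/13) = 3/(-25/13) = 3*(-13/25) = -39/25 ≈ -1.5600)
W(g) = 2 + 2*g (W(g) = 2 + (g + g) = 2 + 2*g)
X(u) = 3 - 28*u/25 (X(u) = 3 + (2 + 2*(-39/25))*u = 3 + (2 - 78/25)*u = 3 - 28*u/25)
X(69) - 1*(-2625) = (3 - 28/25*69) - 1*(-2625) = (3 - 1932/25) + 2625 = -1857/25 + 2625 = 63768/25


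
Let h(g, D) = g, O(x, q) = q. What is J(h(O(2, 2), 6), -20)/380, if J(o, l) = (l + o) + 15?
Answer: -3/380 ≈ -0.0078947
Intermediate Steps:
J(o, l) = 15 + l + o
J(h(O(2, 2), 6), -20)/380 = (15 - 20 + 2)/380 = -3*1/380 = -3/380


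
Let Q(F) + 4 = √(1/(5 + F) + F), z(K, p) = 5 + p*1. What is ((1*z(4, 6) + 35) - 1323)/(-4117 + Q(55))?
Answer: 315751020/1018955159 + 2554*√49515/1018955159 ≈ 0.31043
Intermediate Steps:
z(K, p) = 5 + p
Q(F) = -4 + √(F + 1/(5 + F)) (Q(F) = -4 + √(1/(5 + F) + F) = -4 + √(F + 1/(5 + F)))
((1*z(4, 6) + 35) - 1323)/(-4117 + Q(55)) = ((1*(5 + 6) + 35) - 1323)/(-4117 + (-4 + √((1 + 55*(5 + 55))/(5 + 55)))) = ((1*11 + 35) - 1323)/(-4117 + (-4 + √((1 + 55*60)/60))) = ((11 + 35) - 1323)/(-4117 + (-4 + √((1 + 3300)/60))) = (46 - 1323)/(-4117 + (-4 + √((1/60)*3301))) = -1277/(-4117 + (-4 + √(3301/60))) = -1277/(-4117 + (-4 + √49515/30)) = -1277/(-4121 + √49515/30)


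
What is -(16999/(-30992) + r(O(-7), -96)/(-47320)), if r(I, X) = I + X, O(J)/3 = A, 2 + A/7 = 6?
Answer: 7730969/14101360 ≈ 0.54824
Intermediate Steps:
A = 28 (A = -14 + 7*6 = -14 + 42 = 28)
O(J) = 84 (O(J) = 3*28 = 84)
-(16999/(-30992) + r(O(-7), -96)/(-47320)) = -(16999/(-30992) + (84 - 96)/(-47320)) = -(16999*(-1/30992) - 12*(-1/47320)) = -(-16999/30992 + 3/11830) = -1*(-7730969/14101360) = 7730969/14101360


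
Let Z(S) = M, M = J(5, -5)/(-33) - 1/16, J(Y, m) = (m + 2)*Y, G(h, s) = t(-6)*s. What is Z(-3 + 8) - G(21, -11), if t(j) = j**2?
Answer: 69765/176 ≈ 396.39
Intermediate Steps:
G(h, s) = 36*s (G(h, s) = (-6)**2*s = 36*s)
J(Y, m) = Y*(2 + m) (J(Y, m) = (2 + m)*Y = Y*(2 + m))
M = 69/176 (M = (5*(2 - 5))/(-33) - 1/16 = (5*(-3))*(-1/33) - 1*1/16 = -15*(-1/33) - 1/16 = 5/11 - 1/16 = 69/176 ≈ 0.39205)
Z(S) = 69/176
Z(-3 + 8) - G(21, -11) = 69/176 - 36*(-11) = 69/176 - 1*(-396) = 69/176 + 396 = 69765/176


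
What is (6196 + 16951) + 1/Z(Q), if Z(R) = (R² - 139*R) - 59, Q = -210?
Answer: 1695077958/73231 ≈ 23147.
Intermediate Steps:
Z(R) = -59 + R² - 139*R
(6196 + 16951) + 1/Z(Q) = (6196 + 16951) + 1/(-59 + (-210)² - 139*(-210)) = 23147 + 1/(-59 + 44100 + 29190) = 23147 + 1/73231 = 1695077958/73231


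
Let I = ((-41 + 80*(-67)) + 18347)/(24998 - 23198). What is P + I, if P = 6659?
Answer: 5999573/900 ≈ 6666.2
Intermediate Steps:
I = 6473/900 (I = ((-41 - 5360) + 18347)/1800 = (-5401 + 18347)*(1/1800) = 12946*(1/1800) = 6473/900 ≈ 7.1922)
P + I = 6659 + 6473/900 = 5999573/900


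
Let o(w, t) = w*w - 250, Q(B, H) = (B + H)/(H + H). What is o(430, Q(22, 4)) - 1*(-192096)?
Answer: 376746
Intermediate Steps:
Q(B, H) = (B + H)/(2*H) (Q(B, H) = (B + H)/((2*H)) = (B + H)*(1/(2*H)) = (B + H)/(2*H))
o(w, t) = -250 + w² (o(w, t) = w² - 250 = -250 + w²)
o(430, Q(22, 4)) - 1*(-192096) = (-250 + 430²) - 1*(-192096) = (-250 + 184900) + 192096 = 184650 + 192096 = 376746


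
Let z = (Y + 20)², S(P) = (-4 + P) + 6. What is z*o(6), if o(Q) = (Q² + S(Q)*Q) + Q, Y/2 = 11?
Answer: 158760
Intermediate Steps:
Y = 22 (Y = 2*11 = 22)
S(P) = 2 + P
z = 1764 (z = (22 + 20)² = 42² = 1764)
o(Q) = Q + Q² + Q*(2 + Q) (o(Q) = (Q² + (2 + Q)*Q) + Q = (Q² + Q*(2 + Q)) + Q = Q + Q² + Q*(2 + Q))
z*o(6) = 1764*(6*(3 + 2*6)) = 1764*(6*(3 + 12)) = 1764*(6*15) = 1764*90 = 158760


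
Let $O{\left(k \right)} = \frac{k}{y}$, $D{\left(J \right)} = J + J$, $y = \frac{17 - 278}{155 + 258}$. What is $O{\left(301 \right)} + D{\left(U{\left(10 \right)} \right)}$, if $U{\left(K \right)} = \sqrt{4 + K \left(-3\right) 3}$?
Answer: $- \frac{124313}{261} + 2 i \sqrt{86} \approx -476.29 + 18.547 i$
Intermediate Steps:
$y = - \frac{261}{413} \approx -0.63196$
$U{\left(K \right)} = \sqrt{4 - 9 K}$ ($U{\left(K \right)} = \sqrt{4 + - 3 K 3} = \sqrt{4 - 9 K}$)
$D{\left(J \right)} = 2 J$
$O{\left(k \right)} = - \frac{413 k}{261}$ ($O{\left(k \right)} = \frac{k}{- \frac{261}{413}} = k \left(- \frac{413}{261}\right) = - \frac{413 k}{261}$)
$O{\left(301 \right)} + D{\left(U{\left(10 \right)} \right)} = \left(- \frac{413}{261}\right) 301 + 2 \sqrt{4 - 90} = - \frac{124313}{261} + 2 \sqrt{4 - 90} = - \frac{124313}{261} + 2 \sqrt{-86} = - \frac{124313}{261} + 2 i \sqrt{86}$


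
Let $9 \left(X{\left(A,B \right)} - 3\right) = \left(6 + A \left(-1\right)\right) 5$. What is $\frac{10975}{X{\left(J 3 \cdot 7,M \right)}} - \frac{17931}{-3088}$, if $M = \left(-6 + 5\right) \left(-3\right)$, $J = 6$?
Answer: $- \frac{98247579}{589808} \approx -166.58$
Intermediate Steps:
$M = 3$ ($M = \left(-1\right) \left(-3\right) = 3$)
$X{\left(A,B \right)} = \frac{19}{3} - \frac{5 A}{9}$ ($X{\left(A,B \right)} = 3 + \frac{\left(6 + A \left(-1\right)\right) 5}{9} = 3 + \frac{\left(6 - A\right) 5}{9} = 3 + \frac{30 - 5 A}{9} = 3 - \left(- \frac{10}{3} + \frac{5 A}{9}\right) = \frac{19}{3} - \frac{5 A}{9}$)
$\frac{10975}{X{\left(J 3 \cdot 7,M \right)}} - \frac{17931}{-3088} = \frac{10975}{\frac{19}{3} - \frac{5 \cdot 6 \cdot 3 \cdot 7}{9}} - \frac{17931}{-3088} = \frac{10975}{\frac{19}{3} - \frac{5 \cdot 18 \cdot 7}{9}} - - \frac{17931}{3088} = \frac{10975}{\frac{19}{3} - 70} + \frac{17931}{3088} = \frac{10975}{- \frac{191}{3}} + \frac{17931}{3088} = 10975 \left(- \frac{3}{191}\right) + \frac{17931}{3088} = - \frac{32925}{191} + \frac{17931}{3088} = - \frac{98247579}{589808}$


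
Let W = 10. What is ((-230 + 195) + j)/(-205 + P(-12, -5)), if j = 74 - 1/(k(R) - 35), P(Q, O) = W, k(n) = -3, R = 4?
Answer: -1483/7410 ≈ -0.20013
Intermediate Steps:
P(Q, O) = 10
j = 2813/38 (j = 74 - 1/(-3 - 35) = 74 - 1/(-38) = 74 - 1*(-1/38) = 74 + 1/38 = 2813/38 ≈ 74.026)
((-230 + 195) + j)/(-205 + P(-12, -5)) = ((-230 + 195) + 2813/38)/(-205 + 10) = (-35 + 2813/38)/(-195) = (1483/38)*(-1/195) = -1483/7410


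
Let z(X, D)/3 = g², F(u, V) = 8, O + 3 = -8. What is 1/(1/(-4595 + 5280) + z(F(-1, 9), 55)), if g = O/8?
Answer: 43840/248719 ≈ 0.17626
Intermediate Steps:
O = -11 (O = -3 - 8 = -11)
g = -11/8 ≈ -1.3750
z(X, D) = 363/64 (z(X, D) = 3*(-11/8)² = 3*(121/64) = 363/64)
1/(1/(-4595 + 5280) + z(F(-1, 9), 55)) = 1/(1/(-4595 + 5280) + 363/64) = 1/(1/685 + 363/64) = 1/(248719/43840) = 43840/248719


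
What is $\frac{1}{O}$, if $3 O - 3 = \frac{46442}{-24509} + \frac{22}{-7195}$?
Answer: $\frac{529026765}{194337377} \approx 2.7222$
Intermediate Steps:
$O = \frac{194337377}{529026765}$ ($O = 1 + \frac{\frac{46442}{-24509} + \frac{22}{-7195}}{3} = 1 + \frac{46442 \left(- \frac{1}{24509}\right) + 22 \left(- \frac{1}{7195}\right)}{3} = 1 + \frac{- \frac{46442}{24509} - \frac{22}{7195}}{3} = 1 + \frac{1}{3} \left(- \frac{334689388}{176342255}\right) = 1 - \frac{334689388}{529026765} = \frac{194337377}{529026765} \approx 0.36735$)
$\frac{1}{O} = \frac{1}{\frac{194337377}{529026765}} = \frac{529026765}{194337377}$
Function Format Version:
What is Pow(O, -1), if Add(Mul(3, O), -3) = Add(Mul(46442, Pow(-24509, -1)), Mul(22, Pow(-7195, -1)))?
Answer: Rational(529026765, 194337377) ≈ 2.7222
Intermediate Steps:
O = Rational(194337377, 529026765) (O = Add(1, Mul(Rational(1, 3), Add(Mul(46442, Pow(-24509, -1)), Mul(22, Pow(-7195, -1))))) = Add(1, Mul(Rational(1, 3), Add(Mul(46442, Rational(-1, 24509)), Mul(22, Rational(-1, 7195))))) = Add(1, Mul(Rational(1, 3), Add(Rational(-46442, 24509), Rational(-22, 7195)))) = Add(1, Mul(Rational(1, 3), Rational(-334689388, 176342255))) = Add(1, Rational(-334689388, 529026765)) = Rational(194337377, 529026765) ≈ 0.36735)
Pow(O, -1) = Pow(Rational(194337377, 529026765), -1) = Rational(529026765, 194337377)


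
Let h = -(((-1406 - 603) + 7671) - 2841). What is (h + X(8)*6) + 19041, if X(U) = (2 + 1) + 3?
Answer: 16256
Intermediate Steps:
X(U) = 6 (X(U) = 3 + 3 = 6)
h = -2821 (h = -((-2009 + 7671) - 2841) = -(5662 - 2841) = -1*2821 = -2821)
(h + X(8)*6) + 19041 = (-2821 + 6*6) + 19041 = (-2821 + 36) + 19041 = -2785 + 19041 = 16256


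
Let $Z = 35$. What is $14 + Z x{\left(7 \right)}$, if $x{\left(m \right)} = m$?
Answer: $259$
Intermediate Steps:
$14 + Z x{\left(7 \right)} = 14 + 35 \cdot 7 = 14 + 245 = 259$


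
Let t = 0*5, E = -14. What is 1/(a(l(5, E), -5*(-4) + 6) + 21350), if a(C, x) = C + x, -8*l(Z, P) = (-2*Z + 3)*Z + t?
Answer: 8/171043 ≈ 4.6772e-5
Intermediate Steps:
t = 0
l(Z, P) = -Z*(3 - 2*Z)/8 (l(Z, P) = -((-2*Z + 3)*Z + 0)/8 = -((3 - 2*Z)*Z + 0)/8 = -(Z*(3 - 2*Z) + 0)/8 = -Z*(3 - 2*Z)/8)
1/(a(l(5, E), -5*(-4) + 6) + 21350) = 1/(((⅛)*5*(-3 + 2*5) + (-5*(-4) + 6)) + 21350) = 1/(((⅛)*5*(-3 + 10) + (20 + 6)) + 21350) = 1/(((⅛)*5*7 + 26) + 21350) = 1/((35/8 + 26) + 21350) = 1/(243/8 + 21350) = 1/(171043/8) = 8/171043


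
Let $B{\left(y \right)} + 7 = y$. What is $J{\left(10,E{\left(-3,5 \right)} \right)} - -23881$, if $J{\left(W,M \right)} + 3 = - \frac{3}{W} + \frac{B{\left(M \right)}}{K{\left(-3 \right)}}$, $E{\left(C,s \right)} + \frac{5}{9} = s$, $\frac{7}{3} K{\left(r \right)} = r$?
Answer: $\frac{19342547}{810} \approx 23880.0$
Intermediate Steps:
$K{\left(r \right)} = \frac{3 r}{7}$
$B{\left(y \right)} = -7 + y$
$E{\left(C,s \right)} = - \frac{5}{9} + s$
$J{\left(W,M \right)} = \frac{22}{9} - \frac{3}{W} - \frac{7 M}{9}$ ($J{\left(W,M \right)} = -3 + \left(- \frac{3}{W} + \frac{-7 + M}{\frac{3}{7} \left(-3\right)}\right) = -3 + \left(- \frac{3}{W} + \frac{-7 + M}{- \frac{9}{7}}\right) = -3 + \left(- \frac{3}{W} + \left(-7 + M\right) \left(- \frac{7}{9}\right)\right) = -3 - \left(- \frac{49}{9} + \frac{3}{W} + \frac{7 M}{9}\right) = \frac{22}{9} - \frac{3}{W} - \frac{7 M}{9}$)
$J{\left(10,E{\left(-3,5 \right)} \right)} - -23881 = \frac{-27 + 10 \left(22 - 7 \left(- \frac{5}{9} + 5\right)\right)}{9 \cdot 10} - -23881 = \frac{1}{9} \cdot \frac{1}{10} \left(-27 + 10 \left(22 - \frac{280}{9}\right)\right) + 23881 = \frac{1}{9} \cdot \frac{1}{10} \left(-27 + 10 \left(- \frac{82}{9}\right)\right) + 23881 = \frac{1}{9} \cdot \frac{1}{10} \left(-27 - \frac{820}{9}\right) + 23881 = \frac{1}{9} \cdot \frac{1}{10} \left(- \frac{1063}{9}\right) + 23881 = - \frac{1063}{810} + 23881 = \frac{19342547}{810}$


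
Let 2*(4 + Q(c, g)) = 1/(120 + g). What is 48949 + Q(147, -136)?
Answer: 1566239/32 ≈ 48945.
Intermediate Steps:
Q(c, g) = -4 + 1/(2*(120 + g))
48949 + Q(147, -136) = 48949 + (-959 - 8*(-136))/(2*(120 - 136)) = 48949 + (1/2)*(-959 + 1088)/(-16) = 48949 + (1/2)*(-1/16)*129 = 48949 - 129/32 = 1566239/32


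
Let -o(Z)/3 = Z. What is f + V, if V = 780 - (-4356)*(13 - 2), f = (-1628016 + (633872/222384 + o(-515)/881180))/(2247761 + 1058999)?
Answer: 20759464886670344801/426311704702560 ≈ 48696.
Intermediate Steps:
o(Z) = -3*Z
f = -209885525516959/426311704702560 (f = (-1628016 + (633872/222384 - 3*(-515)/881180))/(2247761 + 1058999) = (-1628016 + (633872*(1/222384) + 1545*(1/881180)))/3306760 = (-1628016 + (39617/13899 + 309/176236))*(1/3306760) = (-1628016 + 6986236403/2449504164)*(1/3306760) = -3987824984822221/2449504164*1/3306760 = -209885525516959/426311704702560 ≈ -0.49233)
V = 48696 (V = 780 - (-4356)*11 = 780 - 726*(-66) = 780 + 47916 = 48696)
f + V = -209885525516959/426311704702560 + 48696 = 20759464886670344801/426311704702560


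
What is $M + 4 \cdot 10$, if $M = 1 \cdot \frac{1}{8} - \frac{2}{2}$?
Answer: $\frac{313}{8} \approx 39.125$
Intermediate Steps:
$M = - \frac{7}{8}$ ($M = 1 \cdot \frac{1}{8} - 1 = \frac{1}{8} - 1 = - \frac{7}{8} \approx -0.875$)
$M + 4 \cdot 10 = - \frac{7}{8} + 4 \cdot 10 = - \frac{7}{8} + 40 = \frac{313}{8}$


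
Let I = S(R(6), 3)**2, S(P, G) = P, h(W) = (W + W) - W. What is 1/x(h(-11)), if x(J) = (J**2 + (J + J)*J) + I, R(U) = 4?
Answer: 1/379 ≈ 0.0026385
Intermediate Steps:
h(W) = W (h(W) = 2*W - W = W)
I = 16 (I = 4**2 = 16)
x(J) = 16 + 3*J**2 (x(J) = (J**2 + (J + J)*J) + 16 = (J**2 + (2*J)*J) + 16 = (J**2 + 2*J**2) + 16 = 3*J**2 + 16 = 16 + 3*J**2)
1/x(h(-11)) = 1/(16 + 3*(-11)**2) = 1/(16 + 3*121) = 1/(16 + 363) = 1/379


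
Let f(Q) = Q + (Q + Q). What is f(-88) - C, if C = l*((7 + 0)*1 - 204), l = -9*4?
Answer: -7356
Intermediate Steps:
l = -36
C = 7092 (C = -36*((7 + 0)*1 - 204) = -36*(7*1 - 204) = -36*(7 - 204) = -36*(-197) = 7092)
f(Q) = 3*Q (f(Q) = Q + 2*Q = 3*Q)
f(-88) - C = 3*(-88) - 1*7092 = -264 - 7092 = -7356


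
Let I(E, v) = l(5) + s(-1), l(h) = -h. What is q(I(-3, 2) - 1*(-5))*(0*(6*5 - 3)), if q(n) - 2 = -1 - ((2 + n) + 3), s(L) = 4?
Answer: 0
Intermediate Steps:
I(E, v) = -1 (I(E, v) = -1*5 + 4 = -5 + 4 = -1)
q(n) = -4 - n (q(n) = 2 + (-1 - ((2 + n) + 3)) = 2 + (-1 - (5 + n)) = 2 + (-1 + (-5 - n)) = 2 + (-6 - n) = -4 - n)
q(I(-3, 2) - 1*(-5))*(0*(6*5 - 3)) = (-4 - (-1 - 1*(-5)))*(0*(6*5 - 3)) = (-4 - (-1 + 5))*(0*(30 - 3)) = (-4 - 1*4)*(0*27) = (-4 - 4)*0 = -8*0 = 0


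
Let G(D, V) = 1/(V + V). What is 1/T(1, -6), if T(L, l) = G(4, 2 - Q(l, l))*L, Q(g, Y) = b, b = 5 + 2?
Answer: -10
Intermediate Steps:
b = 7
Q(g, Y) = 7
G(D, V) = 1/(2*V)
T(L, l) = -L/10 (T(L, l) = (1/(2*(2 - 1*7)))*L = (1/(2*(2 - 7)))*L = ((1/2)/(-5))*L = ((1/2)*(-1/5))*L = -L/10)
1/T(1, -6) = 1/(-1/10*1) = 1/(-1/10) = -10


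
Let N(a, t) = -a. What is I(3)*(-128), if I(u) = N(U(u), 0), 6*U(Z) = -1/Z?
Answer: -64/9 ≈ -7.1111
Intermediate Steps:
U(Z) = -1/(6*Z) (U(Z) = (-1/Z)/6 = -1/(6*Z))
I(u) = 1/(6*u) (I(u) = -(-1)/(6*u) = 1/(6*u))
I(3)*(-128) = ((1/6)/3)*(-128) = ((1/6)*(1/3))*(-128) = (1/18)*(-128) = -64/9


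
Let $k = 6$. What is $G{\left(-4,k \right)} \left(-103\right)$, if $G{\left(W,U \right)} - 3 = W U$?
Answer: $2163$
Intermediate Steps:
$G{\left(W,U \right)} = 3 + U W$ ($G{\left(W,U \right)} = 3 + W U = 3 + U W$)
$G{\left(-4,k \right)} \left(-103\right) = \left(3 + 6 \left(-4\right)\right) \left(-103\right) = \left(3 - 24\right) \left(-103\right) = \left(-21\right) \left(-103\right) = 2163$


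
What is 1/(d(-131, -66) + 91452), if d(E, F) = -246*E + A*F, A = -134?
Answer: 1/132522 ≈ 7.5459e-6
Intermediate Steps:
d(E, F) = -246*E - 134*F
1/(d(-131, -66) + 91452) = 1/((-246*(-131) - 134*(-66)) + 91452) = 1/((32226 + 8844) + 91452) = 1/(41070 + 91452) = 1/132522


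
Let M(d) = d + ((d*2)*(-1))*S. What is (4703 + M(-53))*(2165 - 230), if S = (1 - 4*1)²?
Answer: 10843740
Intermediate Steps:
S = 9 (S = (1 - 4)² = (-3)² = 9)
M(d) = -17*d (M(d) = d + ((d*2)*(-1))*9 = d + ((2*d)*(-1))*9 = d - 2*d*9 = d - 18*d = -17*d)
(4703 + M(-53))*(2165 - 230) = (4703 - 17*(-53))*(2165 - 230) = (4703 + 901)*1935 = 5604*1935 = 10843740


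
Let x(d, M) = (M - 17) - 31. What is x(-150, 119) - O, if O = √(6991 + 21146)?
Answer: 71 - √28137 ≈ -96.741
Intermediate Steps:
x(d, M) = -48 + M (x(d, M) = (-17 + M) - 31 = -48 + M)
O = √28137 ≈ 167.74
x(-150, 119) - O = (-48 + 119) - √28137 = 71 - √28137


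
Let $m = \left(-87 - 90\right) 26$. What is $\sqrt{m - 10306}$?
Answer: $2 i \sqrt{3727} \approx 122.1 i$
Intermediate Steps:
$m = -4602$ ($m = \left(-177\right) 26 = -4602$)
$\sqrt{m - 10306} = \sqrt{-4602 - 10306} = \sqrt{-14908} = 2 i \sqrt{3727}$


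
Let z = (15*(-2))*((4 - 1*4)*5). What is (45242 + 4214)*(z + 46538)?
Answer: 2301583328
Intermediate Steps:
z = 0 (z = -30*(4 - 4)*5 = -0*5 = -30*0 = 0)
(45242 + 4214)*(z + 46538) = (45242 + 4214)*(0 + 46538) = 49456*46538 = 2301583328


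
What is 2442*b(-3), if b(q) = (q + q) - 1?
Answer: -17094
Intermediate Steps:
b(q) = -1 + 2*q (b(q) = 2*q - 1 = -1 + 2*q)
2442*b(-3) = 2442*(-1 + 2*(-3)) = 2442*(-1 - 6) = 2442*(-7) = -17094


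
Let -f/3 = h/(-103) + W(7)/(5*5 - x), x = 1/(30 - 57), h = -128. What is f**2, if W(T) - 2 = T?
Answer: 112004678241/4848058384 ≈ 23.103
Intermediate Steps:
W(T) = 2 + T
x = -1/27 (x = 1/(-27) = -1/27 ≈ -0.037037)
f = -334671/69628 (f = -3*(-128/(-103) + (2 + 7)/(5*5 - 1*(-1/27))) = -3*(-128*(-1/103) + 9/(25 + 1/27)) = -3*(128/103 + 9/(676/27)) = -3*(128/103 + 9*(27/676)) = -3*(128/103 + 243/676) = -3*111557/69628 = -334671/69628 ≈ -4.8066)
f**2 = (-334671/69628)**2 = 112004678241/4848058384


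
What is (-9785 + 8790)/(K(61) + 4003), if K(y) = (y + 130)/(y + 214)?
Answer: -273625/1101016 ≈ -0.24852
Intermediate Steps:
K(y) = (130 + y)/(214 + y)
(-9785 + 8790)/(K(61) + 4003) = (-9785 + 8790)/((130 + 61)/(214 + 61) + 4003) = -995/(191/275 + 4003) = -995/1101016/275 = -995*275/1101016 = -273625/1101016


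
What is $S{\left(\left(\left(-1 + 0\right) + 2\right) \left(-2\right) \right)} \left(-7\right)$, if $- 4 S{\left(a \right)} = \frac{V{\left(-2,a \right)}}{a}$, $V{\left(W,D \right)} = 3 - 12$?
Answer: $\frac{63}{8} \approx 7.875$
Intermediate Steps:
$V{\left(W,D \right)} = -9$ ($V{\left(W,D \right)} = 3 - 12 = -9$)
$S{\left(a \right)} = \frac{9}{4 a}$ ($S{\left(a \right)} = - \frac{\left(-9\right) \frac{1}{a}}{4} = \frac{9}{4 a}$)
$S{\left(\left(\left(-1 + 0\right) + 2\right) \left(-2\right) \right)} \left(-7\right) = \frac{9}{4 \left(\left(-1 + 0\right) + 2\right) \left(-2\right)} \left(-7\right) = \frac{9}{4 \left(-1 + 2\right) \left(-2\right)} \left(-7\right) = \frac{9}{4 \cdot 1 \left(-2\right)} \left(-7\right) = \frac{9}{4 \left(-2\right)} \left(-7\right) = \frac{9}{4} \left(- \frac{1}{2}\right) \left(-7\right) = \left(- \frac{9}{8}\right) \left(-7\right) = \frac{63}{8}$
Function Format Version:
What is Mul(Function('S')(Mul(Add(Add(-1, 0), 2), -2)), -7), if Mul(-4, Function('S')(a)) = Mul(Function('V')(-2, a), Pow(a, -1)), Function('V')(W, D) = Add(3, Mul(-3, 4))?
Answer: Rational(63, 8) ≈ 7.8750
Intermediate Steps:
Function('V')(W, D) = -9 (Function('V')(W, D) = Add(3, -12) = -9)
Function('S')(a) = Mul(Rational(9, 4), Pow(a, -1)) (Function('S')(a) = Mul(Rational(-1, 4), Mul(-9, Pow(a, -1))) = Mul(Rational(9, 4), Pow(a, -1)))
Mul(Function('S')(Mul(Add(Add(-1, 0), 2), -2)), -7) = Mul(Mul(Rational(9, 4), Pow(Mul(Add(Add(-1, 0), 2), -2), -1)), -7) = Mul(Mul(Rational(9, 4), Pow(Mul(Add(-1, 2), -2), -1)), -7) = Mul(Mul(Rational(9, 4), Pow(Mul(1, -2), -1)), -7) = Mul(Mul(Rational(9, 4), Pow(-2, -1)), -7) = Mul(Mul(Rational(9, 4), Rational(-1, 2)), -7) = Mul(Rational(-9, 8), -7) = Rational(63, 8)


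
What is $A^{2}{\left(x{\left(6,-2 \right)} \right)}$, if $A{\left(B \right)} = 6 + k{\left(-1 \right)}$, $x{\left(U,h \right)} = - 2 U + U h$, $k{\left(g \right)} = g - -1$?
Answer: $36$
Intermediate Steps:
$k{\left(g \right)} = 1 + g$ ($k{\left(g \right)} = g + 1 = 1 + g$)
$A{\left(B \right)} = 6$ ($A{\left(B \right)} = 6 + \left(1 - 1\right) = 6 + 0 = 6$)
$A^{2}{\left(x{\left(6,-2 \right)} \right)} = 6^{2} = 36$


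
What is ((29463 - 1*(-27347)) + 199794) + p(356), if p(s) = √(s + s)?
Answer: 256604 + 2*√178 ≈ 2.5663e+5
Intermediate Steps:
p(s) = √2*√s (p(s) = √(2*s) = √2*√s)
((29463 - 1*(-27347)) + 199794) + p(356) = ((29463 - 1*(-27347)) + 199794) + √2*√356 = ((29463 + 27347) + 199794) + √2*(2*√89) = (56810 + 199794) + 2*√178 = 256604 + 2*√178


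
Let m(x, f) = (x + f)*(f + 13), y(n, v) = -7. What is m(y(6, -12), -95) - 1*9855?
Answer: -1491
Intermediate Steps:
m(x, f) = (13 + f)*(f + x) (m(x, f) = (f + x)*(13 + f) = (13 + f)*(f + x))
m(y(6, -12), -95) - 1*9855 = ((-95)**2 + 13*(-95) + 13*(-7) - 95*(-7)) - 1*9855 = (9025 - 1235 - 91 + 665) - 9855 = 8364 - 9855 = -1491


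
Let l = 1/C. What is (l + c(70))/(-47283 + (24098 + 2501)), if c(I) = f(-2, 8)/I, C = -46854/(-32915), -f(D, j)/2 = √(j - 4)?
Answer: -1058317/33919484760 ≈ -3.1201e-5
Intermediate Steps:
f(D, j) = -2*√(-4 + j) (f(D, j) = -2*√(j - 4) = -2*√(-4 + j))
C = 46854/32915 (C = -46854*(-1/32915) = 46854/32915 ≈ 1.4235)
c(I) = -4/I (c(I) = (-2*√(-4 + 8))/I = (-2*√4)/I = (-2*2)/I = -4/I)
l = 32915/46854 (l = 1/(46854/32915) = 32915/46854 ≈ 0.70250)
(l + c(70))/(-47283 + (24098 + 2501)) = (32915/46854 - 4/70)/(-47283 + (24098 + 2501)) = (32915/46854 - 4*1/70)/(-47283 + 26599) = (32915/46854 - 2/35)/(-20684) = (1058317/1639890)*(-1/20684) = -1058317/33919484760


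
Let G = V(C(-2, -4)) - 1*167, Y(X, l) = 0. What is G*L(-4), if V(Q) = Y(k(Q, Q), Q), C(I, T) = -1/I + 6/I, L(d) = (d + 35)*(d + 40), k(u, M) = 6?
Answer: -186372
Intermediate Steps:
L(d) = (35 + d)*(40 + d)
C(I, T) = 5/I
V(Q) = 0
G = -167 (G = 0 - 1*167 = 0 - 167 = -167)
G*L(-4) = -167*(1400 + (-4)² + 75*(-4)) = -167*(1400 + 16 - 300) = -167*1116 = -186372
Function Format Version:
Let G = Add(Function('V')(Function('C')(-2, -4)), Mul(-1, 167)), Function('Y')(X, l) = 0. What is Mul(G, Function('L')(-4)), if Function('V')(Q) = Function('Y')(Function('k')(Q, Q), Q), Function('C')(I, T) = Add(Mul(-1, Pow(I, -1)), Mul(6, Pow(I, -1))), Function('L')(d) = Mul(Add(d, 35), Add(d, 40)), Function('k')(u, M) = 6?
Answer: -186372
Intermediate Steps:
Function('L')(d) = Mul(Add(35, d), Add(40, d))
Function('C')(I, T) = Mul(5, Pow(I, -1))
Function('V')(Q) = 0
G = -167 (G = Add(0, Mul(-1, 167)) = Add(0, -167) = -167)
Mul(G, Function('L')(-4)) = Mul(-167, Add(1400, Pow(-4, 2), Mul(75, -4))) = Mul(-167, Add(1400, 16, -300)) = Mul(-167, 1116) = -186372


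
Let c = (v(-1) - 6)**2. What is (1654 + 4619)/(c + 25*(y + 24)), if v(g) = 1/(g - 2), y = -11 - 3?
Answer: 56457/2611 ≈ 21.623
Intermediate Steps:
y = -14
v(g) = 1/(-2 + g)
c = 361/9 (c = (1/(-2 - 1) - 6)**2 = (1/(-3) - 6)**2 = (-1/3 - 6)**2 = (-19/3)**2 = 361/9 ≈ 40.111)
(1654 + 4619)/(c + 25*(y + 24)) = (1654 + 4619)/(361/9 + 25*(-14 + 24)) = 6273/(361/9 + 25*10) = 6273/(361/9 + 250) = 6273/(2611/9) = 6273*(9/2611) = 56457/2611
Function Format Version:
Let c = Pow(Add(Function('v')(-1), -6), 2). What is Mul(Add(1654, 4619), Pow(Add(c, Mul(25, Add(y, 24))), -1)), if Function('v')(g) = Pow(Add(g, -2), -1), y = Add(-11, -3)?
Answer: Rational(56457, 2611) ≈ 21.623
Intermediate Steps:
y = -14
Function('v')(g) = Pow(Add(-2, g), -1)
c = Rational(361, 9) (c = Pow(Add(Pow(Add(-2, -1), -1), -6), 2) = Pow(Add(Pow(-3, -1), -6), 2) = Pow(Add(Rational(-1, 3), -6), 2) = Pow(Rational(-19, 3), 2) = Rational(361, 9) ≈ 40.111)
Mul(Add(1654, 4619), Pow(Add(c, Mul(25, Add(y, 24))), -1)) = Mul(Add(1654, 4619), Pow(Add(Rational(361, 9), Mul(25, Add(-14, 24))), -1)) = Mul(6273, Pow(Add(Rational(361, 9), Mul(25, 10)), -1)) = Mul(6273, Pow(Add(Rational(361, 9), 250), -1)) = Mul(6273, Pow(Rational(2611, 9), -1)) = Mul(6273, Rational(9, 2611)) = Rational(56457, 2611)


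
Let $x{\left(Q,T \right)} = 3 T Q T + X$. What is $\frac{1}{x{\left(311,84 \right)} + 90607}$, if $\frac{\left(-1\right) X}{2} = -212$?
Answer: $\frac{1}{6674279} \approx 1.4983 \cdot 10^{-7}$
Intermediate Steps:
$X = 424$ ($X = \left(-2\right) \left(-212\right) = 424$)
$x{\left(Q,T \right)} = 424 + 3 Q T^{2}$ ($x{\left(Q,T \right)} = 3 T Q T + 424 = 3 Q T T + 424 = 3 Q T^{2} + 424 = 424 + 3 Q T^{2}$)
$\frac{1}{x{\left(311,84 \right)} + 90607} = \frac{1}{\left(424 + 3 \cdot 311 \cdot 84^{2}\right) + 90607} = \frac{1}{\left(424 + 3 \cdot 311 \cdot 7056\right) + 90607} = \frac{1}{\left(424 + 6583248\right) + 90607} = \frac{1}{6583672 + 90607} = \frac{1}{6674279}$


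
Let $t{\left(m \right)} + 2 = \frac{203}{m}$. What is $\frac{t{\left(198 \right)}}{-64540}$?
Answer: $\frac{193}{12778920} \approx 1.5103 \cdot 10^{-5}$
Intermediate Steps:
$t{\left(m \right)} = -2 + \frac{203}{m}$
$\frac{t{\left(198 \right)}}{-64540} = \frac{-2 + \frac{203}{198}}{-64540} = \left(-2 + 203 \cdot \frac{1}{198}\right) \left(- \frac{1}{64540}\right) = \left(-2 + \frac{203}{198}\right) \left(- \frac{1}{64540}\right) = \left(- \frac{193}{198}\right) \left(- \frac{1}{64540}\right) = \frac{193}{12778920}$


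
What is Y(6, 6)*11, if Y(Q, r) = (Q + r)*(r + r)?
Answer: 1584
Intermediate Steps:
Y(Q, r) = 2*r*(Q + r) (Y(Q, r) = (Q + r)*(2*r) = 2*r*(Q + r))
Y(6, 6)*11 = (2*6*(6 + 6))*11 = (2*6*12)*11 = 144*11 = 1584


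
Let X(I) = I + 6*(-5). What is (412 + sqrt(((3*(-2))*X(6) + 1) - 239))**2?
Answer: (412 + I*sqrt(94))**2 ≈ 1.6965e+5 + 7989.0*I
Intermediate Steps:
X(I) = -30 + I (X(I) = I - 30 = -30 + I)
(412 + sqrt(((3*(-2))*X(6) + 1) - 239))**2 = (412 + sqrt(((3*(-2))*(-30 + 6) + 1) - 239))**2 = (412 + sqrt((-6*(-24) + 1) - 239))**2 = (412 + sqrt((144 + 1) - 239))**2 = (412 + sqrt(145 - 239))**2 = (412 + sqrt(-94))**2 = (412 + I*sqrt(94))**2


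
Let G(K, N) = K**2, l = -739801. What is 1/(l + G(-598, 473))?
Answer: -1/382197 ≈ -2.6165e-6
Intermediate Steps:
1/(l + G(-598, 473)) = 1/(-739801 + (-598)**2) = 1/(-739801 + 357604) = 1/(-382197) = -1/382197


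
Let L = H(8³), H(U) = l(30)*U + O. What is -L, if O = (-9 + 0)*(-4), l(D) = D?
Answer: -15396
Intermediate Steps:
O = 36 (O = -9*(-4) = 36)
H(U) = 36 + 30*U (H(U) = 30*U + 36 = 36 + 30*U)
L = 15396 (L = 36 + 30*8³ = 36 + 30*512 = 36 + 15360 = 15396)
-L = -1*15396 = -15396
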